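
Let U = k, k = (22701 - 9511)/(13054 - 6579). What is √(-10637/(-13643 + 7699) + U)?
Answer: √56682678207190/3848740 ≈ 1.9562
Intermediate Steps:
k = 2638/1295 (k = 13190/6475 = 13190*(1/6475) = 2638/1295 ≈ 2.0371)
U = 2638/1295 ≈ 2.0371
√(-10637/(-13643 + 7699) + U) = √(-10637/(-13643 + 7699) + 2638/1295) = √(-10637/(-5944) + 2638/1295) = √(-10637*(-1/5944) + 2638/1295) = √(10637/5944 + 2638/1295) = √(29455187/7697480) = √56682678207190/3848740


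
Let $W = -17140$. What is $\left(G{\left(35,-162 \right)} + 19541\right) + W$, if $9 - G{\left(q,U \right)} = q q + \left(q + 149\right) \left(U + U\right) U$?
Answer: $-9656607$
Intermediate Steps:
$G{\left(q,U \right)} = 9 - q^{2} - 2 U^{2} \left(149 + q\right)$ ($G{\left(q,U \right)} = 9 - \left(q q + \left(q + 149\right) \left(U + U\right) U\right) = 9 - \left(q^{2} + \left(149 + q\right) 2 U U\right) = 9 - \left(q^{2} + 2 U \left(149 + q\right) U\right) = 9 - \left(q^{2} + 2 U^{2} \left(149 + q\right)\right) = 9 - q^{2} - 2 U^{2} \left(149 + q\right)$)
$\left(G{\left(35,-162 \right)} + 19541\right) + W = \left(\left(9 - 35^{2} - 298 \left(-162\right)^{2} - 70 \left(-162\right)^{2}\right) + 19541\right) - 17140 = \left(\left(9 - 1225 - 7820712 - 70 \cdot 26244\right) + 19541\right) - 17140 = \left(\left(9 - 1225 - 7820712 - 1837080\right) + 19541\right) - 17140 = \left(-9659008 + 19541\right) - 17140 = -9639467 - 17140 = -9656607$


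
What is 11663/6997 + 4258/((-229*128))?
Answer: 156036315/102548032 ≈ 1.5216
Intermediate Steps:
11663/6997 + 4258/((-229*128)) = 11663*(1/6997) + 4258/(-29312) = 11663/6997 + 4258*(-1/29312) = 11663/6997 - 2129/14656 = 156036315/102548032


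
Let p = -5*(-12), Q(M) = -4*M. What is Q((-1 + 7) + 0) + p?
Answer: 36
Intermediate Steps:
p = 60
Q((-1 + 7) + 0) + p = -4*((-1 + 7) + 0) + 60 = -4*(6 + 0) + 60 = -4*6 + 60 = -24 + 60 = 36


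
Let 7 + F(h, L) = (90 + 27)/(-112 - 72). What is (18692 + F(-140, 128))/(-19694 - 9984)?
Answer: -3437923/5460752 ≈ -0.62957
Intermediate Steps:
F(h, L) = -1405/184 (F(h, L) = -7 + (90 + 27)/(-112 - 72) = -7 + 117/(-184) = -7 + 117*(-1/184) = -7 - 117/184 = -1405/184)
(18692 + F(-140, 128))/(-19694 - 9984) = (18692 - 1405/184)/(-19694 - 9984) = (3437923/184)/(-29678) = (3437923/184)*(-1/29678) = -3437923/5460752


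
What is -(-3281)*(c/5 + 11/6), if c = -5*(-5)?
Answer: 134521/6 ≈ 22420.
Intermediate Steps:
c = 25
-(-3281)*(c/5 + 11/6) = -(-3281)*(25/5 + 11/6) = -(-3281)*(25*(⅕) + 11*(⅙)) = -(-3281)*(5 + 11/6) = -(-3281)*41/6 = -193*(-697/6) = 134521/6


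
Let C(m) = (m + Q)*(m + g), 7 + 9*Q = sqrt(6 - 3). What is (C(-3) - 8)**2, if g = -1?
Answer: 4144/81 - 512*sqrt(3)/81 ≈ 40.212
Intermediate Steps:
Q = -7/9 + sqrt(3)/9 (Q = -7/9 + sqrt(6 - 3)/9 = -7/9 + sqrt(3)/9 ≈ -0.58533)
C(m) = (-1 + m)*(-7/9 + m + sqrt(3)/9) (C(m) = (m + (-7/9 + sqrt(3)/9))*(m - 1) = (-7/9 + m + sqrt(3)/9)*(-1 + m) = (-1 + m)*(-7/9 + m + sqrt(3)/9))
(C(-3) - 8)**2 = ((7/9 + (-3)**2 - 16/9*(-3) - sqrt(3)/9 + (1/9)*(-3)*sqrt(3)) - 8)**2 = ((7/9 + 9 + 16/3 - sqrt(3)/9 - sqrt(3)/3) - 8)**2 = ((136/9 - 4*sqrt(3)/9) - 8)**2 = (64/9 - 4*sqrt(3)/9)**2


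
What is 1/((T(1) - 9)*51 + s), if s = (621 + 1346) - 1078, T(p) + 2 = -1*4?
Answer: 1/124 ≈ 0.0080645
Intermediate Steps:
T(p) = -6 (T(p) = -2 - 1*4 = -2 - 4 = -6)
s = 889 (s = 1967 - 1078 = 889)
1/((T(1) - 9)*51 + s) = 1/((-6 - 9)*51 + 889) = 1/(-15*51 + 889) = 1/(-765 + 889) = 1/124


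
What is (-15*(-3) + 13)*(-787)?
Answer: -45646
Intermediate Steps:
(-15*(-3) + 13)*(-787) = (45 + 13)*(-787) = 58*(-787) = -45646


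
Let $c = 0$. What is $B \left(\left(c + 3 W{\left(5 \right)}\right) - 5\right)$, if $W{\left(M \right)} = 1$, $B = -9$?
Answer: $18$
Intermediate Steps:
$B \left(\left(c + 3 W{\left(5 \right)}\right) - 5\right) = - 9 \left(\left(0 + 3 \cdot 1\right) - 5\right) = - 9 \left(\left(0 + 3\right) - 5\right) = - 9 \left(3 - 5\right) = \left(-9\right) \left(-2\right) = 18$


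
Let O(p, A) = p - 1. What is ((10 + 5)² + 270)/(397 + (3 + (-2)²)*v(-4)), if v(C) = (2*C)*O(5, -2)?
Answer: 495/173 ≈ 2.8613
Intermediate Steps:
O(p, A) = -1 + p
v(C) = 8*C (v(C) = (2*C)*(-1 + 5) = (2*C)*4 = 8*C)
((10 + 5)² + 270)/(397 + (3 + (-2)²)*v(-4)) = ((10 + 5)² + 270)/(397 + (3 + (-2)²)*(8*(-4))) = (15² + 270)/(397 + (3 + 4)*(-32)) = (225 + 270)/(397 + 7*(-32)) = 495/(397 - 224) = 495/173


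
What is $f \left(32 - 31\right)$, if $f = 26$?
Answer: $26$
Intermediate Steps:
$f \left(32 - 31\right) = 26 \left(32 - 31\right) = 26 \cdot 1 = 26$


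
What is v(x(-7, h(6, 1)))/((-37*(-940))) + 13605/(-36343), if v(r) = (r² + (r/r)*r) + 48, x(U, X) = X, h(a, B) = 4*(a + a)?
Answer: -19297935/63200477 ≈ -0.30534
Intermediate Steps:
h(a, B) = 8*a (h(a, B) = 4*(2*a) = 8*a)
v(r) = 48 + r + r² (v(r) = (r² + 1*r) + 48 = (r² + r) + 48 = (r + r²) + 48 = 48 + r + r²)
v(x(-7, h(6, 1)))/((-37*(-940))) + 13605/(-36343) = (48 + 8*6 + (8*6)²)/((-37*(-940))) + 13605/(-36343) = (48 + 48 + 48²)/34780 + 13605*(-1/36343) = (48 + 48 + 2304)*(1/34780) - 13605/36343 = 2400*(1/34780) - 13605/36343 = 120/1739 - 13605/36343 = -19297935/63200477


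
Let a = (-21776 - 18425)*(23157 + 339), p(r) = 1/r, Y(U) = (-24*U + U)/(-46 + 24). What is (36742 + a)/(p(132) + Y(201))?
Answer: -124677425928/27739 ≈ -4.4947e+6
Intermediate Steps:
Y(U) = 23*U/22 (Y(U) = -23*U/(-22) = -23*U*(-1/22) = 23*U/22)
a = -944562696 (a = -40201*23496 = -944562696)
(36742 + a)/(p(132) + Y(201)) = (36742 - 944562696)/(1/132 + (23/22)*201) = -944525954/(1/132 + 4623/22) = -944525954/27739/132 = -944525954*132/27739 = -124677425928/27739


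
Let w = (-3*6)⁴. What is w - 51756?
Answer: 53220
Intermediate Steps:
w = 104976 (w = (-18)⁴ = 104976)
w - 51756 = 104976 - 51756 = 53220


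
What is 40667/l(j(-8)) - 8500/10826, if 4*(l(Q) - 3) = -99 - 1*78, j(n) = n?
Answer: -80111194/81195 ≈ -986.65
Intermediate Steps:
l(Q) = -165/4 (l(Q) = 3 + (-99 - 1*78)/4 = 3 + (-99 - 78)/4 = 3 + (¼)*(-177) = 3 - 177/4 = -165/4)
40667/l(j(-8)) - 8500/10826 = 40667/(-165/4) - 8500/10826 = 40667*(-4/165) - 8500*1/10826 = -14788/15 - 4250/5413 = -80111194/81195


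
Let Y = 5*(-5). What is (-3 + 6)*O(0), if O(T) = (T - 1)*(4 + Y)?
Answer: 63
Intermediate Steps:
Y = -25
O(T) = 21 - 21*T (O(T) = (T - 1)*(4 - 25) = (-1 + T)*(-21) = 21 - 21*T)
(-3 + 6)*O(0) = (-3 + 6)*(21 - 21*0) = 3*(21 + 0) = 3*21 = 63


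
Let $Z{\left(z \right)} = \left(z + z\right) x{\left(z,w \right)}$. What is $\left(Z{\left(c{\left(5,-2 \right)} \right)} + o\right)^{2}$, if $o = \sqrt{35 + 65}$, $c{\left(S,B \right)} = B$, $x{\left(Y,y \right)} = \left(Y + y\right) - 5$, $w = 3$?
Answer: $676$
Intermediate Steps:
$x{\left(Y,y \right)} = -5 + Y + y$
$o = 10$ ($o = \sqrt{100} = 10$)
$Z{\left(z \right)} = 2 z \left(-2 + z\right)$ ($Z{\left(z \right)} = \left(z + z\right) \left(-5 + z + 3\right) = 2 z \left(-2 + z\right)$)
$\left(Z{\left(c{\left(5,-2 \right)} \right)} + o\right)^{2} = \left(2 \left(-2\right) \left(-2 - 2\right) + 10\right)^{2} = \left(2 \left(-2\right) \left(-4\right) + 10\right)^{2} = \left(16 + 10\right)^{2} = 26^{2} = 676$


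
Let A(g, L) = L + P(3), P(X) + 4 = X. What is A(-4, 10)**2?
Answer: 81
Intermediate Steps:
P(X) = -4 + X
A(g, L) = -1 + L (A(g, L) = L + (-4 + 3) = L - 1 = -1 + L)
A(-4, 10)**2 = (-1 + 10)**2 = 9**2 = 81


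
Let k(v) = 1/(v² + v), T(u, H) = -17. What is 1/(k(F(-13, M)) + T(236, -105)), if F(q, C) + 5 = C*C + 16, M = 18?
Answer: -112560/1913519 ≈ -0.058824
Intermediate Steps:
F(q, C) = 11 + C² (F(q, C) = -5 + (C*C + 16) = -5 + (C² + 16) = -5 + (16 + C²) = 11 + C²)
k(v) = 1/(v + v²)
1/(k(F(-13, M)) + T(236, -105)) = 1/(1/((11 + 18²)*(1 + (11 + 18²))) - 17) = 1/(1/((11 + 324)*(1 + (11 + 324))) - 17) = 1/(1/(335*(1 + 335)) - 17) = 1/((1/335)/336 - 17) = 1/((1/335)*(1/336) - 17) = 1/(1/112560 - 17) = 1/(-1913519/112560) = -112560/1913519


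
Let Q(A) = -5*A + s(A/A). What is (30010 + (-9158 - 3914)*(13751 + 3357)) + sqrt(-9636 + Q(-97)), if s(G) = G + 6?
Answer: -223605766 + 6*I*sqrt(254) ≈ -2.2361e+8 + 95.624*I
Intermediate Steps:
s(G) = 6 + G
Q(A) = 7 - 5*A (Q(A) = -5*A + (6 + A/A) = -5*A + (6 + 1) = -5*A + 7 = 7 - 5*A)
(30010 + (-9158 - 3914)*(13751 + 3357)) + sqrt(-9636 + Q(-97)) = (30010 + (-9158 - 3914)*(13751 + 3357)) + sqrt(-9636 + (7 - 5*(-97))) = (30010 - 13072*17108) + sqrt(-9636 + (7 + 485)) = (30010 - 223635776) + sqrt(-9636 + 492) = -223605766 + sqrt(-9144) = -223605766 + 6*I*sqrt(254)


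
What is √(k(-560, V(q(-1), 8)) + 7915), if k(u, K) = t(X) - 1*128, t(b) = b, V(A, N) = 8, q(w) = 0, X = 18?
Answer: √7805 ≈ 88.346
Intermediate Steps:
k(u, K) = -110 (k(u, K) = 18 - 1*128 = 18 - 128 = -110)
√(k(-560, V(q(-1), 8)) + 7915) = √(-110 + 7915) = √7805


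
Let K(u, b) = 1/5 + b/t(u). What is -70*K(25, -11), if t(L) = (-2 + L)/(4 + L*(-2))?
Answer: -1554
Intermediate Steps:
t(L) = (-2 + L)/(4 - 2*L)
K(u, b) = 1/5 - 2*b (K(u, b) = 1/5 + b/(-1/2) = 1*(1/5) + b*(-2) = 1/5 - 2*b)
-70*K(25, -11) = -70*(1/5 - 2*(-11)) = -70*(1/5 + 22) = -70*111/5 = -1554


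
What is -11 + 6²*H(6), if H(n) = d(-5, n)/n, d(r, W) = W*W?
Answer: 205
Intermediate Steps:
d(r, W) = W²
H(n) = n (H(n) = n²/n = n)
-11 + 6²*H(6) = -11 + 6²*6 = -11 + 36*6 = -11 + 216 = 205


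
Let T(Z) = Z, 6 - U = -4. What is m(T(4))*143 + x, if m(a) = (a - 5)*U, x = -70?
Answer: -1500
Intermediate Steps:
U = 10 (U = 6 - 1*(-4) = 6 + 4 = 10)
m(a) = -50 + 10*a (m(a) = (a - 5)*10 = (-5 + a)*10 = -50 + 10*a)
m(T(4))*143 + x = (-50 + 10*4)*143 - 70 = (-50 + 40)*143 - 70 = -10*143 - 70 = -1430 - 70 = -1500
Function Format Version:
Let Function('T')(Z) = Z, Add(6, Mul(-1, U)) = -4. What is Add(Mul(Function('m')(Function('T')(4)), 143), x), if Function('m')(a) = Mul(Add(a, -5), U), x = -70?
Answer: -1500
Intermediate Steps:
U = 10 (U = Add(6, Mul(-1, -4)) = Add(6, 4) = 10)
Function('m')(a) = Add(-50, Mul(10, a)) (Function('m')(a) = Mul(Add(a, -5), 10) = Mul(Add(-5, a), 10) = Add(-50, Mul(10, a)))
Add(Mul(Function('m')(Function('T')(4)), 143), x) = Add(Mul(Add(-50, Mul(10, 4)), 143), -70) = Add(Mul(Add(-50, 40), 143), -70) = Add(Mul(-10, 143), -70) = Add(-1430, -70) = -1500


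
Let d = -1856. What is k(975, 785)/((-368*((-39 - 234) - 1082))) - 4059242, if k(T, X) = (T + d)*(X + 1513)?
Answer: -1012051227709/249320 ≈ -4.0592e+6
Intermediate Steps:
k(T, X) = (-1856 + T)*(1513 + X) (k(T, X) = (T - 1856)*(X + 1513) = (-1856 + T)*(1513 + X))
k(975, 785)/((-368*((-39 - 234) - 1082))) - 4059242 = (-2808128 - 1856*785 + 1513*975 + 975*785)/((-368*((-39 - 234) - 1082))) - 4059242 = (-2808128 - 1456960 + 1475175 + 765375)/((-368*(-273 - 1082))) - 4059242 = -2024538/((-368*(-1355))) - 4059242 = -2024538/498640 - 4059242 = -2024538*1/498640 - 4059242 = -1012269/249320 - 4059242 = -1012051227709/249320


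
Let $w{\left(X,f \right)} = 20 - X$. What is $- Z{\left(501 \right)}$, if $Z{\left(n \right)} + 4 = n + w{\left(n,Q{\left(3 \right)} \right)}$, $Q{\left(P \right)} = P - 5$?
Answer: $-16$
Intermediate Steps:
$Q{\left(P \right)} = -5 + P$ ($Q{\left(P \right)} = P - 5 = -5 + P$)
$Z{\left(n \right)} = 16$ ($Z{\left(n \right)} = -4 + \left(n - \left(-20 + n\right)\right) = -4 + 20 = 16$)
$- Z{\left(501 \right)} = \left(-1\right) 16 = -16$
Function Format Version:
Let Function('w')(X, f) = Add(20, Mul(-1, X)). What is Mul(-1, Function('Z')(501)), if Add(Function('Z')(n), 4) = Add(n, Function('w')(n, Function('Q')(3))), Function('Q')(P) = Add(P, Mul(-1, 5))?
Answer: -16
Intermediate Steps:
Function('Q')(P) = Add(-5, P) (Function('Q')(P) = Add(P, -5) = Add(-5, P))
Function('Z')(n) = 16 (Function('Z')(n) = Add(-4, Add(n, Add(20, Mul(-1, n)))) = Add(-4, 20) = 16)
Mul(-1, Function('Z')(501)) = Mul(-1, 16) = -16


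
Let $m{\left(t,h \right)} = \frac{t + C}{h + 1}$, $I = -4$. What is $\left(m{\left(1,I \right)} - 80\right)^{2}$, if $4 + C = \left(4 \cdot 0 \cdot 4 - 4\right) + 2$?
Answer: $\frac{55225}{9} \approx 6136.1$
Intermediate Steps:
$C = -6$ ($C = -4 + \left(\left(4 \cdot 0 \cdot 4 - 4\right) + 2\right) = -4 + \left(\left(0 \cdot 4 - 4\right) + 2\right) = -4 + \left(\left(0 - 4\right) + 2\right) = -4 + \left(-4 + 2\right) = -4 - 2 = -6$)
$m{\left(t,h \right)} = \frac{-6 + t}{1 + h}$ ($m{\left(t,h \right)} = \frac{t - 6}{h + 1} = \frac{-6 + t}{1 + h}$)
$\left(m{\left(1,I \right)} - 80\right)^{2} = \left(\frac{-6 + 1}{1 - 4} - 80\right)^{2} = \left(\frac{1}{-3} \left(-5\right) - 80\right)^{2} = \left(\left(- \frac{1}{3}\right) \left(-5\right) - 80\right)^{2} = \left(\frac{5}{3} - 80\right)^{2} = \left(- \frac{235}{3}\right)^{2} = \frac{55225}{9}$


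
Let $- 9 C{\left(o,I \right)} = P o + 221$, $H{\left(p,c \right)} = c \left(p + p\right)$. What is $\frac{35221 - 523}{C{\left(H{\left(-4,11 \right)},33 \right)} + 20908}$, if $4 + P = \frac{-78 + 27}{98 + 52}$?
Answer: $\frac{7807050}{4689227} \approx 1.6649$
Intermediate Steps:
$H{\left(p,c \right)} = 2 c p$ ($H{\left(p,c \right)} = c 2 p = 2 c p$)
$P = - \frac{217}{50}$ ($P = -4 + \frac{-78 + 27}{98 + 52} = -4 - \frac{51}{150} = -4 - \frac{17}{50} = - \frac{217}{50} \approx -4.34$)
$C{\left(o,I \right)} = - \frac{221}{9} + \frac{217 o}{450}$ ($C{\left(o,I \right)} = - \frac{- \frac{217 o}{50} + 221}{9} = - \frac{221 - \frac{217 o}{50}}{9} = - \frac{221}{9} + \frac{217 o}{450}$)
$\frac{35221 - 523}{C{\left(H{\left(-4,11 \right)},33 \right)} + 20908} = \frac{35221 - 523}{\left(- \frac{221}{9} + \frac{217 \cdot 2 \cdot 11 \left(-4\right)}{450}\right) + 20908} = \frac{34698}{\left(- \frac{221}{9} + \frac{217}{450} \left(-88\right)\right) + 20908} = \frac{34698}{\left(- \frac{221}{9} - \frac{9548}{225}\right) + 20908} = \frac{34698}{- \frac{15073}{225} + 20908} = \frac{34698}{\frac{4689227}{225}} = 34698 \cdot \frac{225}{4689227} = \frac{7807050}{4689227}$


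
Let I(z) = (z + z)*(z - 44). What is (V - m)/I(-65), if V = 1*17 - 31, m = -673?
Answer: 659/14170 ≈ 0.046507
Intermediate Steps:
I(z) = 2*z*(-44 + z) (I(z) = (2*z)*(-44 + z) = 2*z*(-44 + z))
V = -14 (V = 17 - 31 = -14)
(V - m)/I(-65) = (-14 - 1*(-673))/((2*(-65)*(-44 - 65))) = (-14 + 673)/((2*(-65)*(-109))) = 659/14170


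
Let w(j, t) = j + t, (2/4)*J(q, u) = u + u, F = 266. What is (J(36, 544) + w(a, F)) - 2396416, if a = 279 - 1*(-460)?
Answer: -2393235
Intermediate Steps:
J(q, u) = 4*u (J(q, u) = 2*(u + u) = 2*(2*u) = 4*u)
a = 739 (a = 279 + 460 = 739)
(J(36, 544) + w(a, F)) - 2396416 = (4*544 + (739 + 266)) - 2396416 = (2176 + 1005) - 2396416 = 3181 - 2396416 = -2393235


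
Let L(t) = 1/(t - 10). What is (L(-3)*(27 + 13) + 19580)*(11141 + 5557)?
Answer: 4249641000/13 ≈ 3.2690e+8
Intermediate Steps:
L(t) = 1/(-10 + t)
(L(-3)*(27 + 13) + 19580)*(11141 + 5557) = ((27 + 13)/(-10 - 3) + 19580)*(11141 + 5557) = (40/(-13) + 19580)*16698 = (-1/13*40 + 19580)*16698 = (-40/13 + 19580)*16698 = (254500/13)*16698 = 4249641000/13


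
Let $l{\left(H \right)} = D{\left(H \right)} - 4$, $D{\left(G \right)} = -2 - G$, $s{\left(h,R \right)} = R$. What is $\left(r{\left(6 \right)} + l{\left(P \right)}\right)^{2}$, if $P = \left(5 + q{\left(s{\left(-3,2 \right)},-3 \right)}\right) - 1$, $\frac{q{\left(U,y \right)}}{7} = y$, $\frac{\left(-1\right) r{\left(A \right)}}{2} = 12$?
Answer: $169$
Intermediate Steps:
$r{\left(A \right)} = -24$ ($r{\left(A \right)} = \left(-2\right) 12 = -24$)
$q{\left(U,y \right)} = 7 y$
$P = -17$ ($P = \left(5 + 7 \left(-3\right)\right) - 1 = \left(5 - 21\right) - 1 = -16 - 1 = -17$)
$l{\left(H \right)} = -6 - H$ ($l{\left(H \right)} = \left(-2 - H\right) - 4 = -6 - H$)
$\left(r{\left(6 \right)} + l{\left(P \right)}\right)^{2} = \left(-24 - -11\right)^{2} = \left(-24 + \left(-6 + 17\right)\right)^{2} = \left(-24 + 11\right)^{2} = \left(-13\right)^{2} = 169$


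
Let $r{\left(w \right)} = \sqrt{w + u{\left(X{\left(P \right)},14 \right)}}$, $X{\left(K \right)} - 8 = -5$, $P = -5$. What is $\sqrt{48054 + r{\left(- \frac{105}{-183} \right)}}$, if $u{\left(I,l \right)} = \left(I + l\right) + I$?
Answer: $\frac{\sqrt{178808934 + 61 \sqrt{76555}}}{61} \approx 219.22$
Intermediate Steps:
$X{\left(K \right)} = 3$ ($X{\left(K \right)} = 8 - 5 = 3$)
$u{\left(I,l \right)} = l + 2 I$
$r{\left(w \right)} = \sqrt{20 + w}$ ($r{\left(w \right)} = \sqrt{w + \left(14 + 2 \cdot 3\right)} = \sqrt{w + \left(14 + 6\right)} = \sqrt{w + 20} = \sqrt{20 + w}$)
$\sqrt{48054 + r{\left(- \frac{105}{-183} \right)}} = \sqrt{48054 + \sqrt{20 - \frac{105}{-183}}} = \sqrt{48054 + \sqrt{20 - - \frac{35}{61}}} = \sqrt{48054 + \sqrt{20 + \frac{35}{61}}} = \sqrt{48054 + \sqrt{\frac{1255}{61}}} = \sqrt{48054 + \frac{\sqrt{76555}}{61}}$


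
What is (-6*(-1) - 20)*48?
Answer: -672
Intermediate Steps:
(-6*(-1) - 20)*48 = (6 - 20)*48 = -14*48 = -672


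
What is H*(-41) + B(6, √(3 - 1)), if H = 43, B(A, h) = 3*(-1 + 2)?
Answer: -1760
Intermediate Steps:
B(A, h) = 3 (B(A, h) = 3*1 = 3)
H*(-41) + B(6, √(3 - 1)) = 43*(-41) + 3 = -1763 + 3 = -1760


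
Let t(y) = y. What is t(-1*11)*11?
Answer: -121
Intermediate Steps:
t(-1*11)*11 = -1*11*11 = -11*11 = -121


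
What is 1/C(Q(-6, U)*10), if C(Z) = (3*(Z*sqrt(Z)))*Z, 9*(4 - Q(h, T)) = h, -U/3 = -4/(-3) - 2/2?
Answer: 3*sqrt(105)/1372000 ≈ 2.2406e-5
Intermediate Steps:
U = -1 (U = -3*(-4/(-3) - 2/2) = -3*(-4*(-1/3) - 2*1/2) = -3*(4/3 - 1) = -3*1/3 = -1)
Q(h, T) = 4 - h/9
C(Z) = 3*Z**(5/2) (C(Z) = (3*Z**(3/2))*Z = 3*Z**(5/2))
1/C(Q(-6, U)*10) = 1/(3*((4 - 1/9*(-6))*10)**(5/2)) = 1/(3*((4 + 2/3)*10)**(5/2)) = 1/(3*((14/3)*10)**(5/2)) = 1/(3*(140/3)**(5/2)) = 1/(3*(39200*sqrt(105)/27)) = 1/(39200*sqrt(105)/9) = 3*sqrt(105)/1372000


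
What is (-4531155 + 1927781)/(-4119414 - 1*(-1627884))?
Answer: 1301687/1245765 ≈ 1.0449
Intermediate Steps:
(-4531155 + 1927781)/(-4119414 - 1*(-1627884)) = -2603374/(-4119414 + 1627884) = -2603374/(-2491530) = -2603374*(-1/2491530) = 1301687/1245765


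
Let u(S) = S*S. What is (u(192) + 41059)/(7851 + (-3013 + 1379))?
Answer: 77923/6217 ≈ 12.534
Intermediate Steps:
u(S) = S²
(u(192) + 41059)/(7851 + (-3013 + 1379)) = (192² + 41059)/(7851 + (-3013 + 1379)) = (36864 + 41059)/(7851 - 1634) = 77923/6217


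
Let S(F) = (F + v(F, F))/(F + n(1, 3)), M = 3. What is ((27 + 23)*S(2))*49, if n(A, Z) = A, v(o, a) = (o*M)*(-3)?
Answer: -39200/3 ≈ -13067.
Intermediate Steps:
v(o, a) = -9*o (v(o, a) = (o*3)*(-3) = (3*o)*(-3) = -9*o)
S(F) = -8*F/(1 + F) (S(F) = (F - 9*F)/(F + 1) = (-8*F)/(1 + F) = -8*F/(1 + F))
((27 + 23)*S(2))*49 = ((27 + 23)*(-8*2/(1 + 2)))*49 = (50*(-8*2/3))*49 = (50*(-8*2*⅓))*49 = (50*(-16/3))*49 = -800/3*49 = -39200/3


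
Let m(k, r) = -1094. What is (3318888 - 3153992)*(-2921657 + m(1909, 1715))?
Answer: -481949948896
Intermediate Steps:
(3318888 - 3153992)*(-2921657 + m(1909, 1715)) = (3318888 - 3153992)*(-2921657 - 1094) = 164896*(-2922751) = -481949948896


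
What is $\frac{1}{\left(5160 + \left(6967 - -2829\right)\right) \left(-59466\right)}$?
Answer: $- \frac{1}{889373496} \approx -1.1244 \cdot 10^{-9}$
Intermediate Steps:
$\frac{1}{\left(5160 + \left(6967 - -2829\right)\right) \left(-59466\right)} = \frac{1}{5160 + \left(6967 + 2829\right)} \left(- \frac{1}{59466}\right) = \frac{1}{5160 + 9796} \left(- \frac{1}{59466}\right) = \frac{1}{14956} \left(- \frac{1}{59466}\right) = - \frac{1}{889373496}$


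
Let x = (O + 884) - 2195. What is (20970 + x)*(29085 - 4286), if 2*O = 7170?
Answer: 576427956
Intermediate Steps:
O = 3585 (O = (½)*7170 = 3585)
x = 2274 (x = (3585 + 884) - 2195 = 4469 - 2195 = 2274)
(20970 + x)*(29085 - 4286) = (20970 + 2274)*(29085 - 4286) = 23244*24799 = 576427956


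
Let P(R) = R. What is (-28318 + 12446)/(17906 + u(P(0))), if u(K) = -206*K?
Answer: -7936/8953 ≈ -0.88641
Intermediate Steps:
(-28318 + 12446)/(17906 + u(P(0))) = (-28318 + 12446)/(17906 - 206*0) = -15872/(17906 + 0) = -15872/17906 = -15872*1/17906 = -7936/8953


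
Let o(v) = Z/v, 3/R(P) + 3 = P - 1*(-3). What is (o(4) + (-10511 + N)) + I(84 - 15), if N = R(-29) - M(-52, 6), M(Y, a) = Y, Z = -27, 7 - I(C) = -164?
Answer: -1194203/116 ≈ -10295.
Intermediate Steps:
I(C) = 171 (I(C) = 7 - 1*(-164) = 7 + 164 = 171)
R(P) = 3/P (R(P) = 3/(-3 + (P - 1*(-3))) = 3/(-3 + (P + 3)) = 3/(-3 + (3 + P)) = 3/P)
N = 1505/29 (N = 3/(-29) - 1*(-52) = 3*(-1/29) + 52 = -3/29 + 52 = 1505/29 ≈ 51.897)
o(v) = -27/v
(o(4) + (-10511 + N)) + I(84 - 15) = (-27/4 + (-10511 + 1505/29)) + 171 = (-27*¼ - 303314/29) + 171 = (-27/4 - 303314/29) + 171 = -1214039/116 + 171 = -1194203/116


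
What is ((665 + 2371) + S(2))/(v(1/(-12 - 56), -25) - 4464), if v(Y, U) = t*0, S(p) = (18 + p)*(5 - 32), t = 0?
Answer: -52/93 ≈ -0.55914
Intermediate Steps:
S(p) = -486 - 27*p (S(p) = (18 + p)*(-27) = -486 - 27*p)
v(Y, U) = 0 (v(Y, U) = 0*0 = 0)
((665 + 2371) + S(2))/(v(1/(-12 - 56), -25) - 4464) = ((665 + 2371) + (-486 - 27*2))/(0 - 4464) = (3036 + (-486 - 54))/(-4464) = (3036 - 540)*(-1/4464) = 2496*(-1/4464) = -52/93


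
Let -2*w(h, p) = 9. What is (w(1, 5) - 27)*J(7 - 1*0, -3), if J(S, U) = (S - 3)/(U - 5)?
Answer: 63/4 ≈ 15.750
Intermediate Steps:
w(h, p) = -9/2 (w(h, p) = -1/2*9 = -9/2)
J(S, U) = (-3 + S)/(-5 + U)
(w(1, 5) - 27)*J(7 - 1*0, -3) = (-9/2 - 27)*((-3 + (7 - 1*0))/(-5 - 3)) = -63*(-3 + (7 + 0))/(2*(-8)) = -(-63)*(-3 + 7)/16 = -(-63)*4/16 = -63/2*(-1/2) = 63/4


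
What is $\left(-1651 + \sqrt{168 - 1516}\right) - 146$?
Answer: $-1797 + 2 i \sqrt{337} \approx -1797.0 + 36.715 i$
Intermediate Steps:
$\left(-1651 + \sqrt{168 - 1516}\right) - 146 = \left(-1651 + \sqrt{-1348}\right) - 146 = \left(-1651 + 2 i \sqrt{337}\right) - 146 = -1797 + 2 i \sqrt{337}$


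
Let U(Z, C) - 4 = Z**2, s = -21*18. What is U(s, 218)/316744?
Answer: 17861/39593 ≈ 0.45112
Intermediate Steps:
s = -378
U(Z, C) = 4 + Z**2
U(s, 218)/316744 = (4 + (-378)**2)/316744 = (4 + 142884)*(1/316744) = 142888*(1/316744) = 17861/39593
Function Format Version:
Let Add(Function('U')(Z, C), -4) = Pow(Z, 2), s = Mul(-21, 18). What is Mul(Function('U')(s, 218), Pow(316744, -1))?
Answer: Rational(17861, 39593) ≈ 0.45112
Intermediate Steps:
s = -378
Function('U')(Z, C) = Add(4, Pow(Z, 2))
Mul(Function('U')(s, 218), Pow(316744, -1)) = Mul(Add(4, Pow(-378, 2)), Pow(316744, -1)) = Mul(Add(4, 142884), Rational(1, 316744)) = Mul(142888, Rational(1, 316744)) = Rational(17861, 39593)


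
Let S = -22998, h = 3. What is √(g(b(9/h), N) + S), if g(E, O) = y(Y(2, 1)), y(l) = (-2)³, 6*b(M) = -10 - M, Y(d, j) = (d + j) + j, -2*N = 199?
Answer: I*√23006 ≈ 151.68*I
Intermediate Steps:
N = -199/2 (N = -½*199 = -199/2 ≈ -99.500)
Y(d, j) = d + 2*j
b(M) = -5/3 - M/6 (b(M) = (-10 - M)/6 = -5/3 - M/6)
y(l) = -8
g(E, O) = -8
√(g(b(9/h), N) + S) = √(-8 - 22998) = √(-23006) = I*√23006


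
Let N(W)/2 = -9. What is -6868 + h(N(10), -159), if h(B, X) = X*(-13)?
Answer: -4801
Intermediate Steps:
N(W) = -18 (N(W) = 2*(-9) = -18)
h(B, X) = -13*X
-6868 + h(N(10), -159) = -6868 - 13*(-159) = -6868 + 2067 = -4801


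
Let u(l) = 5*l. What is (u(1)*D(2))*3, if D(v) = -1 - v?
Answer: -45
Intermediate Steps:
(u(1)*D(2))*3 = ((5*1)*(-1 - 1*2))*3 = (5*(-1 - 2))*3 = (5*(-3))*3 = -15*3 = -45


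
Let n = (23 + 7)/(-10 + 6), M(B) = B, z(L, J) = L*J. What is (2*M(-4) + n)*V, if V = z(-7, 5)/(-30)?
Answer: -217/12 ≈ -18.083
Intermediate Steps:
z(L, J) = J*L
n = -15/2 (n = 30/(-4) = 30*(-1/4) = -15/2 ≈ -7.5000)
V = 7/6 (V = (5*(-7))/(-30) = -35*(-1/30) = 7/6 ≈ 1.1667)
(2*M(-4) + n)*V = (2*(-4) - 15/2)*(7/6) = (-8 - 15/2)*(7/6) = -31/2*7/6 = -217/12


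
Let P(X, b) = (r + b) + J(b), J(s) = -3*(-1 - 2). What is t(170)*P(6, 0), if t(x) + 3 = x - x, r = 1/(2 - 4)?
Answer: -51/2 ≈ -25.500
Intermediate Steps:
r = -1/2 (r = 1/(-2) = -1/2 ≈ -0.50000)
t(x) = -3 (t(x) = -3 + (x - x) = -3 + 0 = -3)
J(s) = 9 (J(s) = -3*(-3) = 9)
P(X, b) = 17/2 + b (P(X, b) = (-1/2 + b) + 9 = 17/2 + b)
t(170)*P(6, 0) = -3*(17/2 + 0) = -3*17/2 = -51/2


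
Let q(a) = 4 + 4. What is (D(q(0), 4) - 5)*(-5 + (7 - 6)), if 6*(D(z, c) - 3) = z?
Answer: 8/3 ≈ 2.6667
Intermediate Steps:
q(a) = 8
D(z, c) = 3 + z/6
(D(q(0), 4) - 5)*(-5 + (7 - 6)) = ((3 + (1/6)*8) - 5)*(-5 + (7 - 6)) = ((3 + 4/3) - 5)*(-5 + 1) = (13/3 - 5)*(-4) = -2/3*(-4) = 8/3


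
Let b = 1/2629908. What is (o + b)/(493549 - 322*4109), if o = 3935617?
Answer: -10350310633237/2181637551492 ≈ -4.7443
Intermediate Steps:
b = 1/2629908 ≈ 3.8024e-7
(o + b)/(493549 - 322*4109) = (3935617 + 1/2629908)/(493549 - 322*4109) = 10350310633237/(2629908*(493549 - 1323098)) = (10350310633237/2629908)/(-829549) = (10350310633237/2629908)*(-1/829549) = -10350310633237/2181637551492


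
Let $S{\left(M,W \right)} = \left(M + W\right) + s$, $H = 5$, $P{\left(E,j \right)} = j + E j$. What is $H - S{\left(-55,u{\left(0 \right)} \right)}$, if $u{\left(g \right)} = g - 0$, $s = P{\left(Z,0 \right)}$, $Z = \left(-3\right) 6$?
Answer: $60$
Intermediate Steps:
$Z = -18$
$s = 0$ ($s = 0 \left(1 - 18\right) = 0 \left(-17\right) = 0$)
$u{\left(g \right)} = g$ ($u{\left(g \right)} = g + 0 = g$)
$S{\left(M,W \right)} = M + W$ ($S{\left(M,W \right)} = \left(M + W\right) + 0 = M + W$)
$H - S{\left(-55,u{\left(0 \right)} \right)} = 5 - \left(-55 + 0\right) = 5 - -55 = 5 + 55 = 60$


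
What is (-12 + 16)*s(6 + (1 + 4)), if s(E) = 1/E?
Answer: 4/11 ≈ 0.36364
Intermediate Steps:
(-12 + 16)*s(6 + (1 + 4)) = (-12 + 16)/(6 + (1 + 4)) = 4/(6 + 5) = 4/11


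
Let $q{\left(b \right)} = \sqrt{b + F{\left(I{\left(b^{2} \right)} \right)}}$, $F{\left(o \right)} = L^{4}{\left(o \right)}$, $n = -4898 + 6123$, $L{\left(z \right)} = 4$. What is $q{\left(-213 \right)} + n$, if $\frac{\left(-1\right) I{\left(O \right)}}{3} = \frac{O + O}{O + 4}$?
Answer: $1225 + \sqrt{43} \approx 1231.6$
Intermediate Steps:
$n = 1225$
$I{\left(O \right)} = - \frac{6 O}{4 + O}$ ($I{\left(O \right)} = - 3 \frac{O + O}{O + 4} = - 3 \frac{2 O}{4 + O} = - \frac{6 O}{4 + O}$)
$F{\left(o \right)} = 256$ ($F{\left(o \right)} = 4^{4} = 256$)
$q{\left(b \right)} = \sqrt{256 + b}$ ($q{\left(b \right)} = \sqrt{b + 256} = \sqrt{256 + b}$)
$q{\left(-213 \right)} + n = \sqrt{256 - 213} + 1225 = \sqrt{43} + 1225 = 1225 + \sqrt{43}$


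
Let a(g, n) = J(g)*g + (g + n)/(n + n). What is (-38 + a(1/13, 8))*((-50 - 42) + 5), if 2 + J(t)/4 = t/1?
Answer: 8959869/2704 ≈ 3313.6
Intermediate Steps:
J(t) = -8 + 4*t (J(t) = -8 + 4*(t/1) = -8 + 4*(t*1) = -8 + 4*t)
a(g, n) = g*(-8 + 4*g) + (g + n)/(2*n) (a(g, n) = (-8 + 4*g)*g + (g + n)/(n + n) = g*(-8 + 4*g) + (g + n)/((2*n)) = g*(-8 + 4*g) + (g + n)*(1/(2*n)) = g*(-8 + 4*g) + (g + n)/(2*n))
(-38 + a(1/13, 8))*((-50 - 42) + 5) = (-38 + (1/2)*(1/13 + 8*(1 + 8*(-2 + 1/13)/13))/8)*((-50 - 42) + 5) = (-38 + (1/2)*(1/8)*(1/13 + 8*(1 + 8*(1/13)*(-2 + 1/13))))*(-92 + 5) = (-38 + (1/2)*(1/8)*(1/13 + 8*(1 + 8*(1/13)*(-25/13))))*(-87) = (-38 + (1/2)*(1/8)*(1/13 + 8*(1 - 200/169)))*(-87) = (-38 + (1/2)*(1/8)*(1/13 + 8*(-31/169)))*(-87) = (-38 + (1/2)*(1/8)*(1/13 - 248/169))*(-87) = (-38 + (1/2)*(1/8)*(-235/169))*(-87) = (-38 - 235/2704)*(-87) = -102987/2704*(-87) = 8959869/2704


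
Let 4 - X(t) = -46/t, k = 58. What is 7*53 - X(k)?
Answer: 10620/29 ≈ 366.21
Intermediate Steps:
X(t) = 4 + 46/t (X(t) = 4 - (-46)/t = 4 + 46/t)
7*53 - X(k) = 7*53 - (4 + 46/58) = 371 - (4 + 46*(1/58)) = 371 - (4 + 23/29) = 371 - 1*139/29 = 371 - 139/29 = 10620/29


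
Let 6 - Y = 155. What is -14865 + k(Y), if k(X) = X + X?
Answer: -15163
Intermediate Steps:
Y = -149 (Y = 6 - 1*155 = 6 - 155 = -149)
k(X) = 2*X
-14865 + k(Y) = -14865 + 2*(-149) = -14865 - 298 = -15163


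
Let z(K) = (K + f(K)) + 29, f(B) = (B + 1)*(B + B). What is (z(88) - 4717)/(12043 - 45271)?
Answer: -922/2769 ≈ -0.33297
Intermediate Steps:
f(B) = 2*B*(1 + B) (f(B) = (1 + B)*(2*B) = 2*B*(1 + B))
z(K) = 29 + K + 2*K*(1 + K) (z(K) = (K + 2*K*(1 + K)) + 29 = 29 + K + 2*K*(1 + K))
(z(88) - 4717)/(12043 - 45271) = ((29 + 88 + 2*88*(1 + 88)) - 4717)/(12043 - 45271) = ((29 + 88 + 2*88*89) - 4717)/(-33228) = ((29 + 88 + 15664) - 4717)*(-1/33228) = (15781 - 4717)*(-1/33228) = 11064*(-1/33228) = -922/2769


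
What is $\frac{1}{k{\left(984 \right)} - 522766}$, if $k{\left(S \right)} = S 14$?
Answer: $- \frac{1}{508990} \approx -1.9647 \cdot 10^{-6}$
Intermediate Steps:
$k{\left(S \right)} = 14 S$
$\frac{1}{k{\left(984 \right)} - 522766} = \frac{1}{14 \cdot 984 - 522766} = \frac{1}{13776 - 522766} = \frac{1}{-508990} = - \frac{1}{508990}$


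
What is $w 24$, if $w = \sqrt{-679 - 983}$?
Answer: $24 i \sqrt{1662} \approx 978.42 i$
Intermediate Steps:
$w = i \sqrt{1662}$ ($w = \sqrt{-1662} = i \sqrt{1662} \approx 40.768 i$)
$w 24 = i \sqrt{1662} \cdot 24 = 24 i \sqrt{1662}$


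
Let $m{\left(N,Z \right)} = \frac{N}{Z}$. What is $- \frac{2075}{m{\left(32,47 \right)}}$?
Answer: $- \frac{97525}{32} \approx -3047.7$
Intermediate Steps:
$- \frac{2075}{m{\left(32,47 \right)}} = - \frac{2075}{32 \cdot \frac{1}{47}} = - \frac{2075}{\frac{32}{47}} = \left(-2075\right) \frac{47}{32} = - \frac{97525}{32}$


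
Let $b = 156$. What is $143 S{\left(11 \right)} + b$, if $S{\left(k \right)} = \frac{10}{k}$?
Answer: $286$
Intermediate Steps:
$143 S{\left(11 \right)} + b = 143 \cdot \frac{10}{11} + 156 = 130 + 156 = 286$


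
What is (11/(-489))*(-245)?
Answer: 2695/489 ≈ 5.5112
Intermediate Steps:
(11/(-489))*(-245) = (11*(-1/489))*(-245) = -11/489*(-245) = 2695/489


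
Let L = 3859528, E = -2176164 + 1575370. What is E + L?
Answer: 3258734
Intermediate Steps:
E = -600794
E + L = -600794 + 3859528 = 3258734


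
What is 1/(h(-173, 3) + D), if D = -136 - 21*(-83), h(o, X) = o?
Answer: 1/1434 ≈ 0.00069735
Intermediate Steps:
D = 1607 (D = -136 + 1743 = 1607)
1/(h(-173, 3) + D) = 1/(-173 + 1607) = 1/1434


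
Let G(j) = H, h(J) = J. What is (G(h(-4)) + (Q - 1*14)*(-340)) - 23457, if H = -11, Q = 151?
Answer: -70048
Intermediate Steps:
G(j) = -11
(G(h(-4)) + (Q - 1*14)*(-340)) - 23457 = (-11 + (151 - 1*14)*(-340)) - 23457 = (-11 + (151 - 14)*(-340)) - 23457 = (-11 + 137*(-340)) - 23457 = (-11 - 46580) - 23457 = -46591 - 23457 = -70048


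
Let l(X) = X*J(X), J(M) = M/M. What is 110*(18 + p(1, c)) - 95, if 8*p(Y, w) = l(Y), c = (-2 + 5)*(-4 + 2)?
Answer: 7595/4 ≈ 1898.8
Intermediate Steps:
J(M) = 1
l(X) = X (l(X) = X*1 = X)
c = -6 (c = 3*(-2) = -6)
p(Y, w) = Y/8
110*(18 + p(1, c)) - 95 = 110*(18 + (⅛)*1) - 95 = 110*(18 + ⅛) - 95 = 110*(145/8) - 95 = 7975/4 - 95 = 7595/4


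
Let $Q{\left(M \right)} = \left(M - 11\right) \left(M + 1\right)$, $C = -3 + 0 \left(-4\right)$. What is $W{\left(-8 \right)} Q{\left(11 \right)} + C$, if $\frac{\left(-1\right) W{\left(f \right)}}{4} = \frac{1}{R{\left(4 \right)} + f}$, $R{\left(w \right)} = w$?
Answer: $-3$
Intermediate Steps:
$W{\left(f \right)} = - \frac{4}{4 + f}$
$C = -3$ ($C = -3 + 0 = -3$)
$Q{\left(M \right)} = \left(1 + M\right) \left(-11 + M\right)$ ($Q{\left(M \right)} = \left(-11 + M\right) \left(1 + M\right) = \left(1 + M\right) \left(-11 + M\right)$)
$W{\left(-8 \right)} Q{\left(11 \right)} + C = - \frac{4}{4 - 8} \left(-11 + 11^{2} - 110\right) - 3 = - \frac{4}{-4} \left(-11 + 121 - 110\right) - 3 = \left(-4\right) \left(- \frac{1}{4}\right) 0 - 3 = 1 \cdot 0 - 3 = 0 - 3 = -3$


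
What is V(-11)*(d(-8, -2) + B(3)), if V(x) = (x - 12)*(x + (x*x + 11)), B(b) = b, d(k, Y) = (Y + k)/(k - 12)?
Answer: -19481/2 ≈ -9740.5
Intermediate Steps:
d(k, Y) = (Y + k)/(-12 + k)
V(x) = (-12 + x)*(11 + x + x**2) (V(x) = (-12 + x)*(x + (x**2 + 11)) = (-12 + x)*(x + (11 + x**2)) = (-12 + x)*(11 + x + x**2))
V(-11)*(d(-8, -2) + B(3)) = (-132 + (-11)**3 - 1*(-11) - 11*(-11)**2)*((-2 - 8)/(-12 - 8) + 3) = (-132 - 1331 + 11 - 11*121)*(-10/(-20) + 3) = (-132 - 1331 + 11 - 1331)*(-1/20*(-10) + 3) = -2783*(1/2 + 3) = -2783*7/2 = -19481/2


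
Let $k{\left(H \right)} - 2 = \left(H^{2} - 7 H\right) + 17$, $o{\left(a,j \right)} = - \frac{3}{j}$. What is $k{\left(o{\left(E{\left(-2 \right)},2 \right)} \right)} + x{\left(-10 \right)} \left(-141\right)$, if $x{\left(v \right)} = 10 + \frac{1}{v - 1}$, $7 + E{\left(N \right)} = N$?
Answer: $- \frac{60079}{44} \approx -1365.4$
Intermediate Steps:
$E{\left(N \right)} = -7 + N$
$k{\left(H \right)} = 19 + H^{2} - 7 H$ ($k{\left(H \right)} = 2 + \left(\left(H^{2} - 7 H\right) + 17\right) = 2 + \left(17 + H^{2} - 7 H\right) = 19 + H^{2} - 7 H$)
$x{\left(v \right)} = 10 + \frac{1}{-1 + v}$
$k{\left(o{\left(E{\left(-2 \right)},2 \right)} \right)} + x{\left(-10 \right)} \left(-141\right) = \left(19 + \left(- \frac{3}{2}\right)^{2} - 7 \left(- \frac{3}{2}\right)\right) + \frac{-9 + 10 \left(-10\right)}{-1 - 10} \left(-141\right) = \left(19 + \left(\left(-3\right) \frac{1}{2}\right)^{2} - 7 \left(\left(-3\right) \frac{1}{2}\right)\right) + \frac{-9 - 100}{-11} \left(-141\right) = \left(19 + \left(- \frac{3}{2}\right)^{2} - - \frac{21}{2}\right) + \left(- \frac{1}{11}\right) \left(-109\right) \left(-141\right) = \left(19 + \frac{9}{4} + \frac{21}{2}\right) + \frac{109}{11} \left(-141\right) = \frac{127}{4} - \frac{15369}{11} = - \frac{60079}{44}$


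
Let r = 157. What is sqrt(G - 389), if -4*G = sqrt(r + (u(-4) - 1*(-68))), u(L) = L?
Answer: sqrt(-1556 - sqrt(221))/2 ≈ 19.817*I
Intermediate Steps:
G = -sqrt(221)/4 (G = -sqrt(157 + (-4 - 1*(-68)))/4 = -sqrt(157 + (-4 + 68))/4 = -sqrt(157 + 64)/4 = -sqrt(221)/4 ≈ -3.7165)
sqrt(G - 389) = sqrt(-sqrt(221)/4 - 389) = sqrt(-389 - sqrt(221)/4)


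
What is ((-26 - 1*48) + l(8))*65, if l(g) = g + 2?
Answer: -4160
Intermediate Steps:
l(g) = 2 + g
((-26 - 1*48) + l(8))*65 = ((-26 - 1*48) + (2 + 8))*65 = ((-26 - 48) + 10)*65 = (-74 + 10)*65 = -64*65 = -4160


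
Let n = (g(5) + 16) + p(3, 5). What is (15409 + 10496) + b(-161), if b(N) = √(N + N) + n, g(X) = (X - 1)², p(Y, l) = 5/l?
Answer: 25938 + I*√322 ≈ 25938.0 + 17.944*I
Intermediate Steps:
g(X) = (-1 + X)²
n = 33 (n = ((-1 + 5)² + 16) + 5/5 = (4² + 16) + 5*(⅕) = (16 + 16) + 1 = 32 + 1 = 33)
b(N) = 33 + √2*√N (b(N) = √(N + N) + 33 = √(2*N) + 33 = √2*√N + 33 = 33 + √2*√N)
(15409 + 10496) + b(-161) = (15409 + 10496) + (33 + √2*√(-161)) = 25905 + (33 + √2*(I*√161)) = 25905 + (33 + I*√322) = 25938 + I*√322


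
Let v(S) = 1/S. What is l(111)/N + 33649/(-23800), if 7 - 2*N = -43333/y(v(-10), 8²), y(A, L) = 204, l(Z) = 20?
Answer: -11024831/8952200 ≈ -1.2315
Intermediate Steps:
N = 2633/24 (N = 7/2 - (-43333)/(2*204) = 7/2 - ½*(-2549/12) = 7/2 + 2549/24 = 2633/24 ≈ 109.71)
l(111)/N + 33649/(-23800) = 20/(2633/24) + 33649/(-23800) = 20*(24/2633) + 33649*(-1/23800) = 480/2633 - 4807/3400 = -11024831/8952200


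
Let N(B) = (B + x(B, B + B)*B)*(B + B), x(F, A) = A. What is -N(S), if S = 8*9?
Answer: -1503360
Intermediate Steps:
S = 72
N(B) = 2*B*(B + 2*B**2) (N(B) = (B + (B + B)*B)*(B + B) = (B + (2*B)*B)*(2*B) = (B + 2*B**2)*(2*B) = 2*B*(B + 2*B**2))
-N(S) = -72**2*(2 + 4*72) = -5184*(2 + 288) = -5184*290 = -1*1503360 = -1503360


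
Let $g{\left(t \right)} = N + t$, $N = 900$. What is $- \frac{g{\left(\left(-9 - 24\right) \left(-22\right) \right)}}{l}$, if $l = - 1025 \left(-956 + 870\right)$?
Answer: $- \frac{813}{44075} \approx -0.018446$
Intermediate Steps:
$g{\left(t \right)} = 900 + t$
$l = 88150$ ($l = \left(-1025\right) \left(-86\right) = 88150$)
$- \frac{g{\left(\left(-9 - 24\right) \left(-22\right) \right)}}{l} = - \frac{900 + \left(-9 - 24\right) \left(-22\right)}{88150} = - \frac{900 - -726}{88150} = - \frac{900 + 726}{88150} = - \frac{1626}{88150} = \left(-1\right) \frac{813}{44075} = - \frac{813}{44075}$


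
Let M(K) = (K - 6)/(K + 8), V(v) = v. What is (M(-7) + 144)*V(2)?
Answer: 262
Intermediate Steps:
M(K) = (-6 + K)/(8 + K)
(M(-7) + 144)*V(2) = ((-6 - 7)/(8 - 7) + 144)*2 = (-13/1 + 144)*2 = (1*(-13) + 144)*2 = (-13 + 144)*2 = 131*2 = 262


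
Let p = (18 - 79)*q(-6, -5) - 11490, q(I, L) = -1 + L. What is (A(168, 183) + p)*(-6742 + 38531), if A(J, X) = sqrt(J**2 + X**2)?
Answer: -353620836 + 95367*sqrt(6857) ≈ -3.4572e+8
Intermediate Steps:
p = -11124 (p = (18 - 79)*(-1 - 5) - 11490 = -61*(-6) - 11490 = 366 - 11490 = -11124)
(A(168, 183) + p)*(-6742 + 38531) = (sqrt(168**2 + 183**2) - 11124)*(-6742 + 38531) = (sqrt(28224 + 33489) - 11124)*31789 = (sqrt(61713) - 11124)*31789 = (3*sqrt(6857) - 11124)*31789 = (-11124 + 3*sqrt(6857))*31789 = -353620836 + 95367*sqrt(6857)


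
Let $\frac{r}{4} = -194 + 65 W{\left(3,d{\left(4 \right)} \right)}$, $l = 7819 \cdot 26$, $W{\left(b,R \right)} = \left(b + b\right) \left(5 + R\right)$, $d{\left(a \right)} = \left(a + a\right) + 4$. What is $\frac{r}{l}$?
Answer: $\frac{12872}{101647} \approx 0.12663$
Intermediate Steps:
$d{\left(a \right)} = 4 + 2 a$ ($d{\left(a \right)} = 2 a + 4 = 4 + 2 a$)
$W{\left(b,R \right)} = 2 b \left(5 + R\right)$
$l = 203294$
$r = 25744$ ($r = 4 \left(-194 + 65 \cdot 2 \cdot 3 \left(5 + \left(4 + 2 \cdot 4\right)\right)\right) = 4 \left(-194 + 65 \cdot 2 \cdot 3 \left(5 + \left(4 + 8\right)\right)\right) = 4 \left(-194 + 65 \cdot 2 \cdot 3 \left(5 + 12\right)\right) = 4 \left(-194 + 65 \cdot 2 \cdot 3 \cdot 17\right) = 4 \left(-194 + 65 \cdot 102\right) = 4 \left(-194 + 6630\right) = 4 \cdot 6436 = 25744$)
$\frac{r}{l} = \frac{25744}{203294} = 25744 \cdot \frac{1}{203294} = \frac{12872}{101647}$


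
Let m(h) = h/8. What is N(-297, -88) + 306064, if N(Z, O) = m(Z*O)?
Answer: 309331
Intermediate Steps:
m(h) = h/8 (m(h) = h*(⅛) = h/8)
N(Z, O) = O*Z/8 (N(Z, O) = (Z*O)/8 = (O*Z)/8 = O*Z/8)
N(-297, -88) + 306064 = (⅛)*(-88)*(-297) + 306064 = 3267 + 306064 = 309331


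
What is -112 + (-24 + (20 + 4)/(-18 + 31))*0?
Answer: -112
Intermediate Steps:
-112 + (-24 + (20 + 4)/(-18 + 31))*0 = -112 + (-24 + 24/13)*0 = -112 - 288/13*0 = -112 + 0 = -112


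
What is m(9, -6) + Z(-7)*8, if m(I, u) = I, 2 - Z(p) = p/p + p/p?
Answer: 9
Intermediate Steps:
Z(p) = 0 (Z(p) = 2 - (p/p + p/p) = 2 - (1 + 1) = 2 - 1*2 = 2 - 2 = 0)
m(9, -6) + Z(-7)*8 = 9 + 0*8 = 9 + 0 = 9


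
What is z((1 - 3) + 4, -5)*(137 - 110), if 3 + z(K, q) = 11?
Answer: 216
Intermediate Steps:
z(K, q) = 8 (z(K, q) = -3 + 11 = 8)
z((1 - 3) + 4, -5)*(137 - 110) = 8*(137 - 110) = 8*27 = 216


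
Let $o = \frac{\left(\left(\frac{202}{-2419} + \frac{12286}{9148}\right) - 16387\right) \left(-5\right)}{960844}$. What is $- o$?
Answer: $- \frac{906500619265}{10631264203064} \approx -0.085267$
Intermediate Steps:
$o = \frac{906500619265}{10631264203064}$ ($o = \left(\left(202 \left(- \frac{1}{2419}\right) + 12286 \cdot \frac{1}{9148}\right) - 16387\right) \left(-5\right) \frac{1}{960844} = \left(\left(- \frac{202}{2419} + \frac{6143}{4574}\right) - 16387\right) \left(-5\right) \frac{1}{960844} = \left(\frac{13935969}{11064506} - 16387\right) \left(-5\right) \frac{1}{960844} = \left(- \frac{181300123853}{11064506}\right) \left(-5\right) \frac{1}{960844} = \frac{906500619265}{11064506} \cdot \frac{1}{960844} = \frac{906500619265}{10631264203064} \approx 0.085267$)
$- o = \left(-1\right) \frac{906500619265}{10631264203064} = - \frac{906500619265}{10631264203064}$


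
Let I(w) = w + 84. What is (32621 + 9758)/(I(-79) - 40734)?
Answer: -42379/40729 ≈ -1.0405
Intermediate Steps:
I(w) = 84 + w
(32621 + 9758)/(I(-79) - 40734) = (32621 + 9758)/((84 - 79) - 40734) = 42379/(5 - 40734) = 42379/(-40729) = 42379*(-1/40729) = -42379/40729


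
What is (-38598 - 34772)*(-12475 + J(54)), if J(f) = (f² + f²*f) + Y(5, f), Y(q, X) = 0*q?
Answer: -10851789850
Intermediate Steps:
Y(q, X) = 0
J(f) = f² + f³ (J(f) = (f² + f²*f) + 0 = (f² + f³) + 0 = f² + f³)
(-38598 - 34772)*(-12475 + J(54)) = (-38598 - 34772)*(-12475 + 54²*(1 + 54)) = -73370*(-12475 + 2916*55) = -73370*(-12475 + 160380) = -73370*147905 = -10851789850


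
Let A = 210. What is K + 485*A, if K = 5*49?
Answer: 102095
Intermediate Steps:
K = 245
K + 485*A = 245 + 485*210 = 245 + 101850 = 102095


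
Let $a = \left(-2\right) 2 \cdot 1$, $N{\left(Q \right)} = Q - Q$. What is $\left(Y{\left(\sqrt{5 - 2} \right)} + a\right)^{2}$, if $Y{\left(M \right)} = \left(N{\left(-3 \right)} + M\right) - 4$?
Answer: $\left(8 - \sqrt{3}\right)^{2} \approx 39.287$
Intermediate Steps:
$N{\left(Q \right)} = 0$
$a = -4$ ($a = \left(-4\right) 1 = -4$)
$Y{\left(M \right)} = -4 + M$ ($Y{\left(M \right)} = \left(0 + M\right) - 4 = M - 4 = -4 + M$)
$\left(Y{\left(\sqrt{5 - 2} \right)} + a\right)^{2} = \left(\left(-4 + \sqrt{5 - 2}\right) - 4\right)^{2} = \left(\left(-4 + \sqrt{3}\right) - 4\right)^{2} = \left(-8 + \sqrt{3}\right)^{2}$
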